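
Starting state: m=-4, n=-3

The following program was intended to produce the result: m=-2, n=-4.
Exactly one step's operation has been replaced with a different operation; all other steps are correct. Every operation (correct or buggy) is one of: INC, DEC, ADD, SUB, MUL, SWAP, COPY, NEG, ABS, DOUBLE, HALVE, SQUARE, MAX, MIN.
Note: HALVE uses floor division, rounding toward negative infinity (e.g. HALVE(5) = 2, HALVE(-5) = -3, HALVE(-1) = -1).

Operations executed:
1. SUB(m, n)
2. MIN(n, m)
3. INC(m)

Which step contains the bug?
Step 1

Trace with buggy code:
Initial: m=-4, n=-3
After step 1: m=-1, n=-3
After step 2: m=-1, n=-3
After step 3: m=0, n=-3
Actual final m=0, n=-3 ≠ expected m=-2, n=-4.
Step 1 is the only position where a single-operation replacement can produce the expected result.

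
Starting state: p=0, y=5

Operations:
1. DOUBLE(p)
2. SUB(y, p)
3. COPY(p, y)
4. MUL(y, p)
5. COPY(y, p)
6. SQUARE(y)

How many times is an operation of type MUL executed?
1

Counting MUL operations:
Step 4: MUL(y, p) ← MUL
Total: 1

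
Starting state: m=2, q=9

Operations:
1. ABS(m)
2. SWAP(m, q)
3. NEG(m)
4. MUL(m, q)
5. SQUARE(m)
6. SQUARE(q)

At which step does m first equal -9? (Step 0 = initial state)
Step 3

Tracing m:
Initial: m = 2
After step 1: m = 2
After step 2: m = 9
After step 3: m = -9 ← first occurrence
After step 4: m = -18
After step 5: m = 324
After step 6: m = 324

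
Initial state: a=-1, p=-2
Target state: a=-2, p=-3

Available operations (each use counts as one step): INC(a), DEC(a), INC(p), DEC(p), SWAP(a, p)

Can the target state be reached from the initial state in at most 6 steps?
Yes

Path (2 steps): DEC(a) → DEC(p)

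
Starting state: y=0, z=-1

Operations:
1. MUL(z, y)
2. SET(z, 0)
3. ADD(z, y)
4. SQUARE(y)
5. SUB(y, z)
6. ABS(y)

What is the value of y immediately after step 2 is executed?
y = 0

Tracing y through execution:
Initial: y = 0
After step 1 (MUL(z, y)): y = 0
After step 2 (SET(z, 0)): y = 0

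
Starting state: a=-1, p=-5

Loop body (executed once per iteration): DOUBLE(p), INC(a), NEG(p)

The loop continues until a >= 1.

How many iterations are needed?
2

Tracing iterations:
Initial: a=-1, p=-5
After iteration 1: a=0, p=10
After iteration 2: a=1, p=-20
a >= 1 now holds, so the loop exits after 2 iterations.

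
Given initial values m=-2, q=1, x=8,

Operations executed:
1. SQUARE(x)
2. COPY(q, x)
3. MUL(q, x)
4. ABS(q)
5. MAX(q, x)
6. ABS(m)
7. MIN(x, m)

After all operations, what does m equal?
m = 2

Tracing execution:
Step 1: SQUARE(x) → m = -2
Step 2: COPY(q, x) → m = -2
Step 3: MUL(q, x) → m = -2
Step 4: ABS(q) → m = -2
Step 5: MAX(q, x) → m = -2
Step 6: ABS(m) → m = 2
Step 7: MIN(x, m) → m = 2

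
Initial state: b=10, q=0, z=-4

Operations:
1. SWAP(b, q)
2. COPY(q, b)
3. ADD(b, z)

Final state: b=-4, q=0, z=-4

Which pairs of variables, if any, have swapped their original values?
None

Comparing initial and final values:
b: 10 → -4
q: 0 → 0
z: -4 → -4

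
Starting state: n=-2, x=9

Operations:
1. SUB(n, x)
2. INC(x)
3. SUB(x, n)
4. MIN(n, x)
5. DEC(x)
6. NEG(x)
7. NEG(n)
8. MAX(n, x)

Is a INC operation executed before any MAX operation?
Yes

First INC: step 2
First MAX: step 8
Since 2 < 8, INC comes first.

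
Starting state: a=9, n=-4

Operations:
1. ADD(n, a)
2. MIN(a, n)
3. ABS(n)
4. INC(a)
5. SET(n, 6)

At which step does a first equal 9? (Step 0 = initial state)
Step 0

Tracing a:
Initial: a = 9 ← first occurrence
After step 1: a = 9
After step 2: a = 5
After step 3: a = 5
After step 4: a = 6
After step 5: a = 6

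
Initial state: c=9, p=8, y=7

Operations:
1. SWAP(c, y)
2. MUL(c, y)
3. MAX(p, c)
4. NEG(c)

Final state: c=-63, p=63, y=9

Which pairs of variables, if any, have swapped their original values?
None

Comparing initial and final values:
y: 7 → 9
c: 9 → -63
p: 8 → 63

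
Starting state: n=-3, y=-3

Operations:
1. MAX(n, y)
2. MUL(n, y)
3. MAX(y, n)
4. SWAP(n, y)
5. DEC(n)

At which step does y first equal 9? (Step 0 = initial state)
Step 3

Tracing y:
Initial: y = -3
After step 1: y = -3
After step 2: y = -3
After step 3: y = 9 ← first occurrence
After step 4: y = 9
After step 5: y = 9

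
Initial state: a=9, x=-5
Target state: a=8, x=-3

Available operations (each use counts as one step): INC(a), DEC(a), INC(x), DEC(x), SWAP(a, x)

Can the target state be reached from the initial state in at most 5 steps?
Yes

Path (3 steps): DEC(a) → INC(x) → INC(x)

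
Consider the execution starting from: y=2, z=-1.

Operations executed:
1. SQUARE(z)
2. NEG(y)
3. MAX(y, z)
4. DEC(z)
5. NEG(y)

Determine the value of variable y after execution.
y = -1

Tracing execution:
Step 1: SQUARE(z) → y = 2
Step 2: NEG(y) → y = -2
Step 3: MAX(y, z) → y = 1
Step 4: DEC(z) → y = 1
Step 5: NEG(y) → y = -1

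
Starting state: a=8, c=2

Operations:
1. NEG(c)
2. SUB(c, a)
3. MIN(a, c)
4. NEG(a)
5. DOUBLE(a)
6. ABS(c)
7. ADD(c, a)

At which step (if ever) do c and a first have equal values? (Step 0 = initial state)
Step 3

c and a first become equal after step 3.

Comparing values at each step:
Initial: c=2, a=8
After step 1: c=-2, a=8
After step 2: c=-10, a=8
After step 3: c=-10, a=-10 ← equal!
After step 4: c=-10, a=10
After step 5: c=-10, a=20
After step 6: c=10, a=20
After step 7: c=30, a=20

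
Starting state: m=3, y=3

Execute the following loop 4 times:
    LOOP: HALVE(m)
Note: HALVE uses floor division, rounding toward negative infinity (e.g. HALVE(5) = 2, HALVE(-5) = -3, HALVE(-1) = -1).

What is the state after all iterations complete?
m=0, y=3

Iteration trace:
Start: m=3, y=3
After iteration 1: m=1, y=3
After iteration 2: m=0, y=3
After iteration 3: m=0, y=3
After iteration 4: m=0, y=3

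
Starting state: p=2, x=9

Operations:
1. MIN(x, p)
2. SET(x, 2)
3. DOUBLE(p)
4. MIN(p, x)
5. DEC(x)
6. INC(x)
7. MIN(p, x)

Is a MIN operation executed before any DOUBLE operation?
Yes

First MIN: step 1
First DOUBLE: step 3
Since 1 < 3, MIN comes first.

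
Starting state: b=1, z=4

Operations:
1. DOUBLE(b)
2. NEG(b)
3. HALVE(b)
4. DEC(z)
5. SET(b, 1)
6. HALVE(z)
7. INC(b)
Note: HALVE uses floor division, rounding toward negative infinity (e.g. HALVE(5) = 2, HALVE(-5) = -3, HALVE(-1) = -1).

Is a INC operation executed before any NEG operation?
No

First INC: step 7
First NEG: step 2
Since 7 > 2, NEG comes first.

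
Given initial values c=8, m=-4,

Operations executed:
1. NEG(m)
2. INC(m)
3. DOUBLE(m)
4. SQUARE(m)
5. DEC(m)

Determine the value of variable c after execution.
c = 8

Tracing execution:
Step 1: NEG(m) → c = 8
Step 2: INC(m) → c = 8
Step 3: DOUBLE(m) → c = 8
Step 4: SQUARE(m) → c = 8
Step 5: DEC(m) → c = 8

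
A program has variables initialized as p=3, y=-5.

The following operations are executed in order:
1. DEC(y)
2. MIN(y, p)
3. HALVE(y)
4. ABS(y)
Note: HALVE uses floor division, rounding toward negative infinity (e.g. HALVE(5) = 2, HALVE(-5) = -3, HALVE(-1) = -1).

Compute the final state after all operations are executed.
{p: 3, y: 3}

Step-by-step execution:
Initial: p=3, y=-5
After step 1 (DEC(y)): p=3, y=-6
After step 2 (MIN(y, p)): p=3, y=-6
After step 3 (HALVE(y)): p=3, y=-3
After step 4 (ABS(y)): p=3, y=3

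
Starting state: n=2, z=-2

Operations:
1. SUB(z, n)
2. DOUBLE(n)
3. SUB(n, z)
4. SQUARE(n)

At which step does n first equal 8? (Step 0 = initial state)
Step 3

Tracing n:
Initial: n = 2
After step 1: n = 2
After step 2: n = 4
After step 3: n = 8 ← first occurrence
After step 4: n = 64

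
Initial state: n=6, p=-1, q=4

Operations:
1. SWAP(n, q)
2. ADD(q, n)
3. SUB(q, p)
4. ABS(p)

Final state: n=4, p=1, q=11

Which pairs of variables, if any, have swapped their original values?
None

Comparing initial and final values:
p: -1 → 1
q: 4 → 11
n: 6 → 4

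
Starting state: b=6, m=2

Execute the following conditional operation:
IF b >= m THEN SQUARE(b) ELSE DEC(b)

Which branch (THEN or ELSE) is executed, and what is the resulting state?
Branch: THEN, Final state: b=36, m=2

Evaluating condition: b >= m
b = 6, m = 2
Condition is True, so THEN branch executes
After SQUARE(b): b=36, m=2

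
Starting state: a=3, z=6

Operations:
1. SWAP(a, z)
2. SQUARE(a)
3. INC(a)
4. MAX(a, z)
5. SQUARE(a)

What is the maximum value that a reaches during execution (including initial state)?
1369

Values of a at each step:
Initial: a = 3
After step 1: a = 6
After step 2: a = 36
After step 3: a = 37
After step 4: a = 37
After step 5: a = 1369 ← maximum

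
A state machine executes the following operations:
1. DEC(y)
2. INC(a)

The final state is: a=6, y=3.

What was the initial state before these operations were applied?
a=5, y=4

Working backwards:
Final state: a=6, y=3
Before step 2 (INC(a)): a=5, y=3
Before step 1 (DEC(y)): a=5, y=4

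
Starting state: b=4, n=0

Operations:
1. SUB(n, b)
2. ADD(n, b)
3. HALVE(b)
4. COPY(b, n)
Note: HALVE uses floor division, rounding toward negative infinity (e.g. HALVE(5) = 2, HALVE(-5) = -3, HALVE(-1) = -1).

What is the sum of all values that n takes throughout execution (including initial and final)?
-4

Values of n at each step:
Initial: n = 0
After step 1: n = -4
After step 2: n = 0
After step 3: n = 0
After step 4: n = 0
Sum = 0 + -4 + 0 + 0 + 0 = -4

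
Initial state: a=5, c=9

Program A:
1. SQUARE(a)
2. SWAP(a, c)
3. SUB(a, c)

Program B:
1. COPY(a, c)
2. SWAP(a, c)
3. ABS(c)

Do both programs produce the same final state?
No

Program A final state: a=-16, c=25
Program B final state: a=9, c=9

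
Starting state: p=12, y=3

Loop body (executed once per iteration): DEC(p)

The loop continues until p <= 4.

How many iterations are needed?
8

Tracing iterations:
Initial: p=12, y=3
After iteration 1: p=11, y=3
After iteration 2: p=10, y=3
After iteration 3: p=9, y=3
After iteration 4: p=8, y=3
After iteration 5: p=7, y=3
After iteration 6: p=6, y=3
After iteration 7: p=5, y=3
After iteration 8: p=4, y=3
p <= 4 now holds, so the loop exits after 8 iterations.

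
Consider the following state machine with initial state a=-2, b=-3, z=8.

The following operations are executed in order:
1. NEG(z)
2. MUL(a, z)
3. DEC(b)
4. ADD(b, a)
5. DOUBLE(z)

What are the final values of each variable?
{a: 16, b: 12, z: -16}

Step-by-step execution:
Initial: a=-2, b=-3, z=8
After step 1 (NEG(z)): a=-2, b=-3, z=-8
After step 2 (MUL(a, z)): a=16, b=-3, z=-8
After step 3 (DEC(b)): a=16, b=-4, z=-8
After step 4 (ADD(b, a)): a=16, b=12, z=-8
After step 5 (DOUBLE(z)): a=16, b=12, z=-16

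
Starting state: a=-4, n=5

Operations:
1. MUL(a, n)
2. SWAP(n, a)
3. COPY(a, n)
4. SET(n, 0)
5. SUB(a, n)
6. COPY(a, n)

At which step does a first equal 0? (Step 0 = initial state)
Step 6

Tracing a:
Initial: a = -4
After step 1: a = -20
After step 2: a = 5
After step 3: a = -20
After step 4: a = -20
After step 5: a = -20
After step 6: a = 0 ← first occurrence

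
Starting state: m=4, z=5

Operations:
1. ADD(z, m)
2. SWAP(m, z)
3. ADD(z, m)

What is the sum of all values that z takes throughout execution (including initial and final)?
31

Values of z at each step:
Initial: z = 5
After step 1: z = 9
After step 2: z = 4
After step 3: z = 13
Sum = 5 + 9 + 4 + 13 = 31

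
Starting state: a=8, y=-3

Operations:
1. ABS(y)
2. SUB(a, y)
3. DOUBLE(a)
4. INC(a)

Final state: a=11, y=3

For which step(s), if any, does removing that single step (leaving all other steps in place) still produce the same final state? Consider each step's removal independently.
None - removing any single step changes the final result

Testing removal of each single step:
Without step 1: final = a=23, y=-3 (different)
Without step 2: final = a=17, y=3 (different)
Without step 3: final = a=6, y=3 (different)
Without step 4: final = a=10, y=3 (different)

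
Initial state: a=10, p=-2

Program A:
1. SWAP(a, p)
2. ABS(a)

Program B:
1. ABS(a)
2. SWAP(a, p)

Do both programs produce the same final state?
No

Program A final state: a=2, p=10
Program B final state: a=-2, p=10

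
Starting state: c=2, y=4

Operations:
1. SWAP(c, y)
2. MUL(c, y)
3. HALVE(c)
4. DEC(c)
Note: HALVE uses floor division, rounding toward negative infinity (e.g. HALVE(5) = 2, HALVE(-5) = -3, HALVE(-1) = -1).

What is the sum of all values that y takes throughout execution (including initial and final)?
12

Values of y at each step:
Initial: y = 4
After step 1: y = 2
After step 2: y = 2
After step 3: y = 2
After step 4: y = 2
Sum = 4 + 2 + 2 + 2 + 2 = 12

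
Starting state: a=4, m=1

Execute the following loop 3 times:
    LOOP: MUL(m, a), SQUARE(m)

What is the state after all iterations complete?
a=4, m=268435456

Iteration trace:
Start: a=4, m=1
After iteration 1: a=4, m=16
After iteration 2: a=4, m=4096
After iteration 3: a=4, m=268435456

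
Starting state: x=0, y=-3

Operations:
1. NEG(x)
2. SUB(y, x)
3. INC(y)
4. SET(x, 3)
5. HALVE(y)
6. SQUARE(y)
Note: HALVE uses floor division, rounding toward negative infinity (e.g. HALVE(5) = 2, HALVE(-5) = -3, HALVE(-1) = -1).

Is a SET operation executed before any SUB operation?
No

First SET: step 4
First SUB: step 2
Since 4 > 2, SUB comes first.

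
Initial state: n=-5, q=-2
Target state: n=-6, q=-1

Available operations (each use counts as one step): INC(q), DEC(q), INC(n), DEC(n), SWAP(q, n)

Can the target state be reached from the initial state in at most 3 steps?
Yes

Path (2 steps): INC(q) → DEC(n)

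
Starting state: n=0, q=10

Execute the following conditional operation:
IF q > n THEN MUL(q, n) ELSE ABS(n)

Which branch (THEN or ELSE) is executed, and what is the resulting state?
Branch: THEN, Final state: n=0, q=0

Evaluating condition: q > n
q = 10, n = 0
Condition is True, so THEN branch executes
After MUL(q, n): n=0, q=0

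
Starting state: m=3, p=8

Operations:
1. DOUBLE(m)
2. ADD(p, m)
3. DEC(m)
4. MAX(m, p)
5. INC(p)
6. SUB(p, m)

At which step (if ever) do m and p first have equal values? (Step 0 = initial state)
Step 4

m and p first become equal after step 4.

Comparing values at each step:
Initial: m=3, p=8
After step 1: m=6, p=8
After step 2: m=6, p=14
After step 3: m=5, p=14
After step 4: m=14, p=14 ← equal!
After step 5: m=14, p=15
After step 6: m=14, p=1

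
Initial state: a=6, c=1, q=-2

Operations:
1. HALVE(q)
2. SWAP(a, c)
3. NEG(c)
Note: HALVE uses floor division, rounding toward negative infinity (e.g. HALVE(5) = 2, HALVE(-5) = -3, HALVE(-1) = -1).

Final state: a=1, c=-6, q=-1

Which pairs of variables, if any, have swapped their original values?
None

Comparing initial and final values:
c: 1 → -6
a: 6 → 1
q: -2 → -1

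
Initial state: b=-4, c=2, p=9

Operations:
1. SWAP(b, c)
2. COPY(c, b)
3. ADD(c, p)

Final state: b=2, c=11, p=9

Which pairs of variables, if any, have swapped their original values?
None

Comparing initial and final values:
c: 2 → 11
b: -4 → 2
p: 9 → 9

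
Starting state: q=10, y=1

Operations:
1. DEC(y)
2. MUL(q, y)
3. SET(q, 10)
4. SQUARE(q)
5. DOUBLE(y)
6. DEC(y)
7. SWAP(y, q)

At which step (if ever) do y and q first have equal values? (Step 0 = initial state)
Step 2

y and q first become equal after step 2.

Comparing values at each step:
Initial: y=1, q=10
After step 1: y=0, q=10
After step 2: y=0, q=0 ← equal!
After step 3: y=0, q=10
After step 4: y=0, q=100
After step 5: y=0, q=100
After step 6: y=-1, q=100
After step 7: y=100, q=-1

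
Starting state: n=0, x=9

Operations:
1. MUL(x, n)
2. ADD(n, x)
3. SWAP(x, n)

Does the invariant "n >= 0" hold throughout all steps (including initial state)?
Yes

The invariant holds at every step.

State at each step:
Initial: n=0, x=9
After step 1: n=0, x=0
After step 2: n=0, x=0
After step 3: n=0, x=0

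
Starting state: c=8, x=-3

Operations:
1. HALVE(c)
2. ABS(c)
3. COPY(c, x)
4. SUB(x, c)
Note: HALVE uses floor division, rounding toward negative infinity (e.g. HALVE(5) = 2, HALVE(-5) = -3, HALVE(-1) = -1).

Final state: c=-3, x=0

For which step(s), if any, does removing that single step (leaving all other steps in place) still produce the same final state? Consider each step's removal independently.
Step(s) 1, 2

Testing removal of each single step:
Without step 1: final = c=-3, x=0 (same)
Without step 2: final = c=-3, x=0 (same)
Without step 3: final = c=4, x=-7 (different)
Without step 4: final = c=-3, x=-3 (different)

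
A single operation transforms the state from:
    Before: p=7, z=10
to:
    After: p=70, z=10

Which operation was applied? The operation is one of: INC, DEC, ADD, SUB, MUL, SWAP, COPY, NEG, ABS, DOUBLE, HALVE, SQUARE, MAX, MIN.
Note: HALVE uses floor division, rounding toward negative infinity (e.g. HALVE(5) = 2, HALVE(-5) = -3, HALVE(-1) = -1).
MUL(p, z)

Analyzing the change:
Before: p=7, z=10
After: p=70, z=10
Variable p changed from 7 to 70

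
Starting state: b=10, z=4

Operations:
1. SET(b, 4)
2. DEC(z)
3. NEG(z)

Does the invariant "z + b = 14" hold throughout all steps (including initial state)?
No, violated after step 1

The invariant is violated after step 1.

State at each step:
Initial: b=10, z=4
After step 1: b=4, z=4
After step 2: b=4, z=3
After step 3: b=4, z=-3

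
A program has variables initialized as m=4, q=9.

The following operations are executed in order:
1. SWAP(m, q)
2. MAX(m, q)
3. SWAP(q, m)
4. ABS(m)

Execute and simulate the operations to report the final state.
{m: 4, q: 9}

Step-by-step execution:
Initial: m=4, q=9
After step 1 (SWAP(m, q)): m=9, q=4
After step 2 (MAX(m, q)): m=9, q=4
After step 3 (SWAP(q, m)): m=4, q=9
After step 4 (ABS(m)): m=4, q=9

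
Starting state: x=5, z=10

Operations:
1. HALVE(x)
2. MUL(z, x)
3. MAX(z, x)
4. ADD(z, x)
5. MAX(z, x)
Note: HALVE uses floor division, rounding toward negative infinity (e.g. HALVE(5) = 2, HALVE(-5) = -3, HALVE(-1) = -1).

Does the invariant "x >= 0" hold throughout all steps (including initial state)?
Yes

The invariant holds at every step.

State at each step:
Initial: x=5, z=10
After step 1: x=2, z=10
After step 2: x=2, z=20
After step 3: x=2, z=20
After step 4: x=2, z=22
After step 5: x=2, z=22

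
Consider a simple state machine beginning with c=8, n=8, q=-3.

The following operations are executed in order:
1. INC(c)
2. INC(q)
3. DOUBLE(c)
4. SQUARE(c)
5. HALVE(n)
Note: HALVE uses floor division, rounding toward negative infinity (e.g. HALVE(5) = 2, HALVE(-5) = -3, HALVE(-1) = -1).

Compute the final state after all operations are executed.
{c: 324, n: 4, q: -2}

Step-by-step execution:
Initial: c=8, n=8, q=-3
After step 1 (INC(c)): c=9, n=8, q=-3
After step 2 (INC(q)): c=9, n=8, q=-2
After step 3 (DOUBLE(c)): c=18, n=8, q=-2
After step 4 (SQUARE(c)): c=324, n=8, q=-2
After step 5 (HALVE(n)): c=324, n=4, q=-2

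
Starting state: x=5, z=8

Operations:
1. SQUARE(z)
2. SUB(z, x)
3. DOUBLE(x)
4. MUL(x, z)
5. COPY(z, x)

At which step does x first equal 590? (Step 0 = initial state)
Step 4

Tracing x:
Initial: x = 5
After step 1: x = 5
After step 2: x = 5
After step 3: x = 10
After step 4: x = 590 ← first occurrence
After step 5: x = 590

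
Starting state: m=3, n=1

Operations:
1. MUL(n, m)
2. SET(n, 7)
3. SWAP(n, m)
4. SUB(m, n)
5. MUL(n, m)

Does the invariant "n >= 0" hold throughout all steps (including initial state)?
Yes

The invariant holds at every step.

State at each step:
Initial: m=3, n=1
After step 1: m=3, n=3
After step 2: m=3, n=7
After step 3: m=7, n=3
After step 4: m=4, n=3
After step 5: m=4, n=12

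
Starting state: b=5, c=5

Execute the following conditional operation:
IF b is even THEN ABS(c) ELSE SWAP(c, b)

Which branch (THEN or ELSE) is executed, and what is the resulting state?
Branch: ELSE, Final state: b=5, c=5

Evaluating condition: b is even
Condition is False, so ELSE branch executes
After SWAP(c, b): b=5, c=5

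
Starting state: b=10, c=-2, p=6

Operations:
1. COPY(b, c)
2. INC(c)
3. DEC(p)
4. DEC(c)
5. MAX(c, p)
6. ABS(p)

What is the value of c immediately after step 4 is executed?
c = -2

Tracing c through execution:
Initial: c = -2
After step 1 (COPY(b, c)): c = -2
After step 2 (INC(c)): c = -1
After step 3 (DEC(p)): c = -1
After step 4 (DEC(c)): c = -2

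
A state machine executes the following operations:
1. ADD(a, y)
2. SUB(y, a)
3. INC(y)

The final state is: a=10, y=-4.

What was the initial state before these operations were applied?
a=5, y=5

Working backwards:
Final state: a=10, y=-4
Before step 3 (INC(y)): a=10, y=-5
Before step 2 (SUB(y, a)): a=10, y=5
Before step 1 (ADD(a, y)): a=5, y=5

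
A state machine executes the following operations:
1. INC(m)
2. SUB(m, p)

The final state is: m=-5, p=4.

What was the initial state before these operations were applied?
m=-2, p=4

Working backwards:
Final state: m=-5, p=4
Before step 2 (SUB(m, p)): m=-1, p=4
Before step 1 (INC(m)): m=-2, p=4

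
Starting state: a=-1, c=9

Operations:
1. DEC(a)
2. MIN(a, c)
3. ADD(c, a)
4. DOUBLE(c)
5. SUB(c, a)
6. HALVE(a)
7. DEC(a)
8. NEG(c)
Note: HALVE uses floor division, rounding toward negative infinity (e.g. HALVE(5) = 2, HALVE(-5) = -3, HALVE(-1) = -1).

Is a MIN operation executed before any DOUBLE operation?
Yes

First MIN: step 2
First DOUBLE: step 4
Since 2 < 4, MIN comes first.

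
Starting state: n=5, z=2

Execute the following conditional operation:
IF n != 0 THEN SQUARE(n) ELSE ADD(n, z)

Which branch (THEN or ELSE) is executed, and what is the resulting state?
Branch: THEN, Final state: n=25, z=2

Evaluating condition: n != 0
n = 5
Condition is True, so THEN branch executes
After SQUARE(n): n=25, z=2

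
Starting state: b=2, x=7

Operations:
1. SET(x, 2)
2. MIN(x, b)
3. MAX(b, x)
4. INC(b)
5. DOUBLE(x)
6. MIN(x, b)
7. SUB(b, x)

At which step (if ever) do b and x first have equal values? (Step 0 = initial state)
Step 1

b and x first become equal after step 1.

Comparing values at each step:
Initial: b=2, x=7
After step 1: b=2, x=2 ← equal!
After step 2: b=2, x=2 ← equal!
After step 3: b=2, x=2 ← equal!
After step 4: b=3, x=2
After step 5: b=3, x=4
After step 6: b=3, x=3 ← equal!
After step 7: b=0, x=3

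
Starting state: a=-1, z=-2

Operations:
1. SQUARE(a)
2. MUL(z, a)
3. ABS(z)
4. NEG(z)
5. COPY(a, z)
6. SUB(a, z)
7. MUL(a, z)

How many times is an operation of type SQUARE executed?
1

Counting SQUARE operations:
Step 1: SQUARE(a) ← SQUARE
Total: 1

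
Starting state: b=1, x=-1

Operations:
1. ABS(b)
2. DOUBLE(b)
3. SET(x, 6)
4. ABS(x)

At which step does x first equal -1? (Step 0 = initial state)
Step 0

Tracing x:
Initial: x = -1 ← first occurrence
After step 1: x = -1
After step 2: x = -1
After step 3: x = 6
After step 4: x = 6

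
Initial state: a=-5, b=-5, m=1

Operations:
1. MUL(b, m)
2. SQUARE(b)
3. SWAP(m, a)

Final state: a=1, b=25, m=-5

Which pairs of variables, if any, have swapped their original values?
(m, a)

Comparing initial and final values:
b: -5 → 25
m: 1 → -5
a: -5 → 1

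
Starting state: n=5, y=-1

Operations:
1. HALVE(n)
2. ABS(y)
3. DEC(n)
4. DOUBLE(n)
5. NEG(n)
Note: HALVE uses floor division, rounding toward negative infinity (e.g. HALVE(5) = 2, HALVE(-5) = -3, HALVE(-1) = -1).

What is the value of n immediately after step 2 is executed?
n = 2

Tracing n through execution:
Initial: n = 5
After step 1 (HALVE(n)): n = 2
After step 2 (ABS(y)): n = 2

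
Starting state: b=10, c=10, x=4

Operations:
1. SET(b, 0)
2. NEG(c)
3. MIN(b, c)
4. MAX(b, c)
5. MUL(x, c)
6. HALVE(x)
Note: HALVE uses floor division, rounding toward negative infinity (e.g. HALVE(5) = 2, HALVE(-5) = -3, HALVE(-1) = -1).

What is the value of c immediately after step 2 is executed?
c = -10

Tracing c through execution:
Initial: c = 10
After step 1 (SET(b, 0)): c = 10
After step 2 (NEG(c)): c = -10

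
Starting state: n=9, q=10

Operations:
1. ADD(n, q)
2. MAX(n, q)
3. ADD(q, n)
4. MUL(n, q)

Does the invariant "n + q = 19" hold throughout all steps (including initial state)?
No, violated after step 1

The invariant is violated after step 1.

State at each step:
Initial: n=9, q=10
After step 1: n=19, q=10
After step 2: n=19, q=10
After step 3: n=19, q=29
After step 4: n=551, q=29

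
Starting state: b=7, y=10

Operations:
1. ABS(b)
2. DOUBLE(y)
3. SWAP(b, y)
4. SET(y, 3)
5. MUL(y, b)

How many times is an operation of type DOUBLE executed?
1

Counting DOUBLE operations:
Step 2: DOUBLE(y) ← DOUBLE
Total: 1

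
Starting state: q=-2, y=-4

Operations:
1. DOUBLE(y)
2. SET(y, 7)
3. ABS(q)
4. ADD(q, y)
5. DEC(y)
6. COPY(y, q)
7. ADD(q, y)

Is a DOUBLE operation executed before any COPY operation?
Yes

First DOUBLE: step 1
First COPY: step 6
Since 1 < 6, DOUBLE comes first.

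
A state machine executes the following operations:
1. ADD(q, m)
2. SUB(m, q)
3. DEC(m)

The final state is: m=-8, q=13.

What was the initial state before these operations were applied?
m=6, q=7

Working backwards:
Final state: m=-8, q=13
Before step 3 (DEC(m)): m=-7, q=13
Before step 2 (SUB(m, q)): m=6, q=13
Before step 1 (ADD(q, m)): m=6, q=7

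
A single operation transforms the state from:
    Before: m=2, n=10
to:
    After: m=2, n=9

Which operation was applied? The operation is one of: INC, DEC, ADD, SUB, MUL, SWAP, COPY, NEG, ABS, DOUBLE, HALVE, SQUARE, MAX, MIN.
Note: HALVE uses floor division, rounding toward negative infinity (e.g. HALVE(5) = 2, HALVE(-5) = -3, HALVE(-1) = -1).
DEC(n)

Analyzing the change:
Before: m=2, n=10
After: m=2, n=9
Variable n changed from 10 to 9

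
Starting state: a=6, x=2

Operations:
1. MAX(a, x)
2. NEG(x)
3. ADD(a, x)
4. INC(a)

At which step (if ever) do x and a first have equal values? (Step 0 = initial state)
Never

x and a never become equal during execution.

Comparing values at each step:
Initial: x=2, a=6
After step 1: x=2, a=6
After step 2: x=-2, a=6
After step 3: x=-2, a=4
After step 4: x=-2, a=5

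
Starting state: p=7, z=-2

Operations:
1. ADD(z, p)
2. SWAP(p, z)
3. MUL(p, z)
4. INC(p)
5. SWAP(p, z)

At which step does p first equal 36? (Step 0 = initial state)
Step 4

Tracing p:
Initial: p = 7
After step 1: p = 7
After step 2: p = 5
After step 3: p = 35
After step 4: p = 36 ← first occurrence
After step 5: p = 7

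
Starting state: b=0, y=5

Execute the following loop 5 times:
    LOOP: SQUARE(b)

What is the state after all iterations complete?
b=0, y=5

Iteration trace:
Start: b=0, y=5
After iteration 1: b=0, y=5
After iteration 2: b=0, y=5
After iteration 3: b=0, y=5
After iteration 4: b=0, y=5
After iteration 5: b=0, y=5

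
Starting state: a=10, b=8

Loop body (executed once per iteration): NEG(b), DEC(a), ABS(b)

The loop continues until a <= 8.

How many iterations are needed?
2

Tracing iterations:
Initial: a=10, b=8
After iteration 1: a=9, b=8
After iteration 2: a=8, b=8
a <= 8 now holds, so the loop exits after 2 iterations.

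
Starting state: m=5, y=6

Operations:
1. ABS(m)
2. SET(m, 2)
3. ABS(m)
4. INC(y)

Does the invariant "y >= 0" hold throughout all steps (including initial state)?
Yes

The invariant holds at every step.

State at each step:
Initial: m=5, y=6
After step 1: m=5, y=6
After step 2: m=2, y=6
After step 3: m=2, y=6
After step 4: m=2, y=7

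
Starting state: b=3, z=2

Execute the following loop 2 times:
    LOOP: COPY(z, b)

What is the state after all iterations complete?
b=3, z=3

Iteration trace:
Start: b=3, z=2
After iteration 1: b=3, z=3
After iteration 2: b=3, z=3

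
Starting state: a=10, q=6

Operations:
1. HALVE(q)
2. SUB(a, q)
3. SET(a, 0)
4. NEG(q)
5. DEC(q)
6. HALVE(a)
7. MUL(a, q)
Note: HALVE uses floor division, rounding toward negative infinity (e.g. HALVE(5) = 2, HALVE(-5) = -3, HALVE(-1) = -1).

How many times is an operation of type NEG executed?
1

Counting NEG operations:
Step 4: NEG(q) ← NEG
Total: 1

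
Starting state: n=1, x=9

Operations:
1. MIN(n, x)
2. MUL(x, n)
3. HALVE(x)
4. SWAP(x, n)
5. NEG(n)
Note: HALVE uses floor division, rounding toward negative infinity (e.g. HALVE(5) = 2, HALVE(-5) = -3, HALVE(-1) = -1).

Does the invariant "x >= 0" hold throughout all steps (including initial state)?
Yes

The invariant holds at every step.

State at each step:
Initial: n=1, x=9
After step 1: n=1, x=9
After step 2: n=1, x=9
After step 3: n=1, x=4
After step 4: n=4, x=1
After step 5: n=-4, x=1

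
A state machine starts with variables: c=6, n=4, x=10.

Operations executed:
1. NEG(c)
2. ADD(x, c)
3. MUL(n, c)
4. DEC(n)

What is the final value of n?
n = -25

Tracing execution:
Step 1: NEG(c) → n = 4
Step 2: ADD(x, c) → n = 4
Step 3: MUL(n, c) → n = -24
Step 4: DEC(n) → n = -25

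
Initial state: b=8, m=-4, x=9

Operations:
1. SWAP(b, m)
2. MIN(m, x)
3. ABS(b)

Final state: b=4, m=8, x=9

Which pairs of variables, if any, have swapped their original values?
None

Comparing initial and final values:
b: 8 → 4
x: 9 → 9
m: -4 → 8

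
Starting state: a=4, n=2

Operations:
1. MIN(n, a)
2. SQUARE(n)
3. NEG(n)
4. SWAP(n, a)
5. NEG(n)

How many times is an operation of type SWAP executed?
1

Counting SWAP operations:
Step 4: SWAP(n, a) ← SWAP
Total: 1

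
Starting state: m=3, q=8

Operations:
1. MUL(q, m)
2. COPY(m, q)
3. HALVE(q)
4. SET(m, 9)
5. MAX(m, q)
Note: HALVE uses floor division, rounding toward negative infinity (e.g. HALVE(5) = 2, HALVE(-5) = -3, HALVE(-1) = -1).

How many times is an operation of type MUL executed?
1

Counting MUL operations:
Step 1: MUL(q, m) ← MUL
Total: 1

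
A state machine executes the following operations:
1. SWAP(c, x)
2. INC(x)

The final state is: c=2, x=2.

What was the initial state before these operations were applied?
c=1, x=2

Working backwards:
Final state: c=2, x=2
Before step 2 (INC(x)): c=2, x=1
Before step 1 (SWAP(c, x)): c=1, x=2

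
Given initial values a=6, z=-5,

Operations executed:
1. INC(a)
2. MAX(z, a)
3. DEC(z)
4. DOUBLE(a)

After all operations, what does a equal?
a = 14

Tracing execution:
Step 1: INC(a) → a = 7
Step 2: MAX(z, a) → a = 7
Step 3: DEC(z) → a = 7
Step 4: DOUBLE(a) → a = 14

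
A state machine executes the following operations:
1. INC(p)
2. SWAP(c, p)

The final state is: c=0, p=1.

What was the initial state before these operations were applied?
c=1, p=-1

Working backwards:
Final state: c=0, p=1
Before step 2 (SWAP(c, p)): c=1, p=0
Before step 1 (INC(p)): c=1, p=-1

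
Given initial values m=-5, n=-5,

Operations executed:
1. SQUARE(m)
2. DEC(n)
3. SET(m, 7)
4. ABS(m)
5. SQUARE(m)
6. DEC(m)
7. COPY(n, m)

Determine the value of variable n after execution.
n = 48

Tracing execution:
Step 1: SQUARE(m) → n = -5
Step 2: DEC(n) → n = -6
Step 3: SET(m, 7) → n = -6
Step 4: ABS(m) → n = -6
Step 5: SQUARE(m) → n = -6
Step 6: DEC(m) → n = -6
Step 7: COPY(n, m) → n = 48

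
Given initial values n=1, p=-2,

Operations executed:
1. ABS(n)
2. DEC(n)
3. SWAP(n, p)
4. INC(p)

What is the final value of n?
n = -2

Tracing execution:
Step 1: ABS(n) → n = 1
Step 2: DEC(n) → n = 0
Step 3: SWAP(n, p) → n = -2
Step 4: INC(p) → n = -2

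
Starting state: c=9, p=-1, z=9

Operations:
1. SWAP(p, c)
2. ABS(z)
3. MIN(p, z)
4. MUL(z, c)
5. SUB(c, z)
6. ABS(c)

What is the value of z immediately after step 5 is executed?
z = -9

Tracing z through execution:
Initial: z = 9
After step 1 (SWAP(p, c)): z = 9
After step 2 (ABS(z)): z = 9
After step 3 (MIN(p, z)): z = 9
After step 4 (MUL(z, c)): z = -9
After step 5 (SUB(c, z)): z = -9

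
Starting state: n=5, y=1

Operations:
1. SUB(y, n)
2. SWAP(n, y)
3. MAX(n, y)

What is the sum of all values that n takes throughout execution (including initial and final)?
11

Values of n at each step:
Initial: n = 5
After step 1: n = 5
After step 2: n = -4
After step 3: n = 5
Sum = 5 + 5 + -4 + 5 = 11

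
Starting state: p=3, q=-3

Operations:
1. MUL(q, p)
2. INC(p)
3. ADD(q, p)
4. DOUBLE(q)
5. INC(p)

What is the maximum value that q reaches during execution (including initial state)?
-3

Values of q at each step:
Initial: q = -3 ← maximum
After step 1: q = -9
After step 2: q = -9
After step 3: q = -5
After step 4: q = -10
After step 5: q = -10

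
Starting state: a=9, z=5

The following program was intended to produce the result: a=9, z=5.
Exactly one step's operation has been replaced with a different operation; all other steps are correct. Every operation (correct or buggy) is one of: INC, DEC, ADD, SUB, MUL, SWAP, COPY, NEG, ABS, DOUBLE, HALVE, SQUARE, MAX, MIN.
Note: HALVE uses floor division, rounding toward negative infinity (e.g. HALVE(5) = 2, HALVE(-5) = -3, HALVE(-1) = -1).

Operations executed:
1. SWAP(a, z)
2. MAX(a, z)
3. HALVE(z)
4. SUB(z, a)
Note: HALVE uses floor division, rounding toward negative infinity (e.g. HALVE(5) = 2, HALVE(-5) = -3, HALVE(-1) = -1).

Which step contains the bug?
Step 4

Trace with buggy code:
Initial: a=9, z=5
After step 1: a=5, z=9
After step 2: a=9, z=9
After step 3: a=9, z=4
After step 4: a=9, z=-5
Actual final a=9, z=-5 ≠ expected a=9, z=5.
Step 4 is the only position where a single-operation replacement can produce the expected result.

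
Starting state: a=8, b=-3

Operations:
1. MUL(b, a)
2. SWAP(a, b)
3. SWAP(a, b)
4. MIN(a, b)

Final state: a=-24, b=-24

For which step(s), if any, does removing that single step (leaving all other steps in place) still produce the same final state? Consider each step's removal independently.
None - removing any single step changes the final result

Testing removal of each single step:
Without step 1: final = a=-3, b=-3 (different)
Without step 2: final = a=-24, b=8 (different)
Without step 3: final = a=-24, b=8 (different)
Without step 4: final = a=8, b=-24 (different)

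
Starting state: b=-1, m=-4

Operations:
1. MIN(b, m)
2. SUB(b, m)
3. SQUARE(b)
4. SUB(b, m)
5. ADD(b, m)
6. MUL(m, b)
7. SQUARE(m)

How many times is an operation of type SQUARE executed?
2

Counting SQUARE operations:
Step 3: SQUARE(b) ← SQUARE
Step 7: SQUARE(m) ← SQUARE
Total: 2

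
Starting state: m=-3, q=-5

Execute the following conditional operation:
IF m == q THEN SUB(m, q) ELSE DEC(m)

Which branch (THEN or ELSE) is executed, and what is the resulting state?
Branch: ELSE, Final state: m=-4, q=-5

Evaluating condition: m == q
m = -3, q = -5
Condition is False, so ELSE branch executes
After DEC(m): m=-4, q=-5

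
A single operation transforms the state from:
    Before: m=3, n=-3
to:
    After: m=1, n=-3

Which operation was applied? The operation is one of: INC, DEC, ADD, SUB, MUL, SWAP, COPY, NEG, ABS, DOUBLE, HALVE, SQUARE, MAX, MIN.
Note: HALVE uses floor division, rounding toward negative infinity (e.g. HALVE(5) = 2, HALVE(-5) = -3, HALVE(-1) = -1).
HALVE(m)

Analyzing the change:
Before: m=3, n=-3
After: m=1, n=-3
Variable m changed from 3 to 1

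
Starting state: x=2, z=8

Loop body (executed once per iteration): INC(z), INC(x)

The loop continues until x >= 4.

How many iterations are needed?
2

Tracing iterations:
Initial: x=2, z=8
After iteration 1: x=3, z=9
After iteration 2: x=4, z=10
x >= 4 now holds, so the loop exits after 2 iterations.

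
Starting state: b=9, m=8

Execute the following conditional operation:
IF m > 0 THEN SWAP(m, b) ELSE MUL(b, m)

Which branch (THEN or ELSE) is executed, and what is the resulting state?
Branch: THEN, Final state: b=8, m=9

Evaluating condition: m > 0
m = 8
Condition is True, so THEN branch executes
After SWAP(m, b): b=8, m=9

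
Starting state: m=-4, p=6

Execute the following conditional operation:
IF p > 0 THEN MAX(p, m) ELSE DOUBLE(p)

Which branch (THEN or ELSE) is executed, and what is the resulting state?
Branch: THEN, Final state: m=-4, p=6

Evaluating condition: p > 0
p = 6
Condition is True, so THEN branch executes
After MAX(p, m): m=-4, p=6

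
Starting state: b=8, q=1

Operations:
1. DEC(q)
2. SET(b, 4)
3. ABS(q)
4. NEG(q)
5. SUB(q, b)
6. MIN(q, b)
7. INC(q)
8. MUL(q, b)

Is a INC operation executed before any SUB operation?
No

First INC: step 7
First SUB: step 5
Since 7 > 5, SUB comes first.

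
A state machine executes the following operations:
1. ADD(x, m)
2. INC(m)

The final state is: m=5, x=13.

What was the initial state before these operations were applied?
m=4, x=9

Working backwards:
Final state: m=5, x=13
Before step 2 (INC(m)): m=4, x=13
Before step 1 (ADD(x, m)): m=4, x=9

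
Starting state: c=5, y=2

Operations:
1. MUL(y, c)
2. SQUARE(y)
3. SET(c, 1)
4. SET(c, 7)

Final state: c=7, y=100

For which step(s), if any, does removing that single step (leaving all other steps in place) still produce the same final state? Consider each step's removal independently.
Step(s) 3

Testing removal of each single step:
Without step 1: final = c=7, y=4 (different)
Without step 2: final = c=7, y=10 (different)
Without step 3: final = c=7, y=100 (same)
Without step 4: final = c=1, y=100 (different)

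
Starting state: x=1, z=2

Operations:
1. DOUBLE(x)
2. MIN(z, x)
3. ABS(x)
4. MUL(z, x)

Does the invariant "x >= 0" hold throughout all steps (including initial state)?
Yes

The invariant holds at every step.

State at each step:
Initial: x=1, z=2
After step 1: x=2, z=2
After step 2: x=2, z=2
After step 3: x=2, z=2
After step 4: x=2, z=4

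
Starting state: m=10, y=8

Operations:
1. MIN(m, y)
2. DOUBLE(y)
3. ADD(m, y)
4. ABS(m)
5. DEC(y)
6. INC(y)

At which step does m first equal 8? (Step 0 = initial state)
Step 1

Tracing m:
Initial: m = 10
After step 1: m = 8 ← first occurrence
After step 2: m = 8
After step 3: m = 24
After step 4: m = 24
After step 5: m = 24
After step 6: m = 24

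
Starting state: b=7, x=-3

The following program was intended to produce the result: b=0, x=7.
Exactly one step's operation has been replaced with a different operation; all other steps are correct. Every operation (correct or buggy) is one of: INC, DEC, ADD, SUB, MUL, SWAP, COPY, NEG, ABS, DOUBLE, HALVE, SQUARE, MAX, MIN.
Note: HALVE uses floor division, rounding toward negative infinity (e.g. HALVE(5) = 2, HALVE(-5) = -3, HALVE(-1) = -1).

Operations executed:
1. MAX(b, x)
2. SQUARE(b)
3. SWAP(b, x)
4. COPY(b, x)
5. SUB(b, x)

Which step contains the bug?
Step 2

Trace with buggy code:
Initial: b=7, x=-3
After step 1: b=7, x=-3
After step 2: b=49, x=-3
After step 3: b=-3, x=49
After step 4: b=49, x=49
After step 5: b=0, x=49
Actual final b=0, x=49 ≠ expected b=0, x=7.
Step 2 is the only position where a single-operation replacement can produce the expected result.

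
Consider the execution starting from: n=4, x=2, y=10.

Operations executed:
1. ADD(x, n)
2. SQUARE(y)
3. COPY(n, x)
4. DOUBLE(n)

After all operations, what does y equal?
y = 100

Tracing execution:
Step 1: ADD(x, n) → y = 10
Step 2: SQUARE(y) → y = 100
Step 3: COPY(n, x) → y = 100
Step 4: DOUBLE(n) → y = 100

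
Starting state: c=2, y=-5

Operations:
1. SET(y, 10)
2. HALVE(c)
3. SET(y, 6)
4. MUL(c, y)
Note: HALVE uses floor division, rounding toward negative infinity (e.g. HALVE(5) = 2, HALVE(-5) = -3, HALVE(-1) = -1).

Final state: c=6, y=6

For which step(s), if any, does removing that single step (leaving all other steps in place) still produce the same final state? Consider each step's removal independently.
Step(s) 1

Testing removal of each single step:
Without step 1: final = c=6, y=6 (same)
Without step 2: final = c=12, y=6 (different)
Without step 3: final = c=10, y=10 (different)
Without step 4: final = c=1, y=6 (different)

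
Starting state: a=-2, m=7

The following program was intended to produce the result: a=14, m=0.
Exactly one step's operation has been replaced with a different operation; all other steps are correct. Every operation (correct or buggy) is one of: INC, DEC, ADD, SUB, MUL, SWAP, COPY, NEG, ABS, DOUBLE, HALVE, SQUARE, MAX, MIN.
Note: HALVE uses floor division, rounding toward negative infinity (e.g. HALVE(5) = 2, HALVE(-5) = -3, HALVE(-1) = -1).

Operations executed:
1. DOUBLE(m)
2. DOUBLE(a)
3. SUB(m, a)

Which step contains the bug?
Step 2

Trace with buggy code:
Initial: a=-2, m=7
After step 1: a=-2, m=14
After step 2: a=-4, m=14
After step 3: a=-4, m=18
Actual final a=-4, m=18 ≠ expected a=14, m=0.
Step 2 is the only position where a single-operation replacement can produce the expected result.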